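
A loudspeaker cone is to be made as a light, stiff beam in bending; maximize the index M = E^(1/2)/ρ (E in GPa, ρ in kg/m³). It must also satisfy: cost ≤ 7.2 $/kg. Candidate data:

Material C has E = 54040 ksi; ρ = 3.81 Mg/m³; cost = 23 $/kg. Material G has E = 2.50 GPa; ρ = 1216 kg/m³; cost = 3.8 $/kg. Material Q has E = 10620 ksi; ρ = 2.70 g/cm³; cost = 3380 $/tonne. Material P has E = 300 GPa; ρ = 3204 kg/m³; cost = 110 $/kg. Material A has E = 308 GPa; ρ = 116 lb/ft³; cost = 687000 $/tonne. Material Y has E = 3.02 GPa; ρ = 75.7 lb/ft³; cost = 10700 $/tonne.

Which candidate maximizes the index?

Screen on constraints: cost ≤ 7.2 $/kg. Survivors: material G, material Q.
After converting to SI:
  material G: E = 2.500 GPa, ρ = 1216 kg/m³
  material Q: E = 73.22 GPa, ρ = 2700 kg/m³
  material Q: M = 3.17×10⁻³
  material G: M = 1.30×10⁻³
Material Q ranks first.

material Q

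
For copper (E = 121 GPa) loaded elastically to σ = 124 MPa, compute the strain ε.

ε = σ/E = 124 / 121000 = 1.02×10⁻³.

1.02×10⁻³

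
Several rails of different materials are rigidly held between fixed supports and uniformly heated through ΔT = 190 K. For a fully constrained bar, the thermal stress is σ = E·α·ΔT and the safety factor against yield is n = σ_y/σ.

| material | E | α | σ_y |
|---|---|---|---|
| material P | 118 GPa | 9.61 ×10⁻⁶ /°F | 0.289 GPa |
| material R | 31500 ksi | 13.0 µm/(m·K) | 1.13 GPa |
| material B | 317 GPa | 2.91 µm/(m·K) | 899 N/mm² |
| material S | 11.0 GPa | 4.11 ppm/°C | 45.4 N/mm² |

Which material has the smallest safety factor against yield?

Per material, after unit conversion:
  material P: E = 118.0, α = 17.3, σ_y = 289.0 → σ = 388 MPa, n = 0.745
  material R: E = 217.2, α = 13.0, σ_y = 1130 → σ = 536 MPa, n = 2.11
  material B: E = 317.0, α = 2.91, σ_y = 899.0 → σ = 175 MPa, n = 5.13
  material S: E = 11.00, α = 4.11, σ_y = 45.40 → σ = 8.59 MPa, n = 5.29
Smallest n: material P with n = 0.745.

material P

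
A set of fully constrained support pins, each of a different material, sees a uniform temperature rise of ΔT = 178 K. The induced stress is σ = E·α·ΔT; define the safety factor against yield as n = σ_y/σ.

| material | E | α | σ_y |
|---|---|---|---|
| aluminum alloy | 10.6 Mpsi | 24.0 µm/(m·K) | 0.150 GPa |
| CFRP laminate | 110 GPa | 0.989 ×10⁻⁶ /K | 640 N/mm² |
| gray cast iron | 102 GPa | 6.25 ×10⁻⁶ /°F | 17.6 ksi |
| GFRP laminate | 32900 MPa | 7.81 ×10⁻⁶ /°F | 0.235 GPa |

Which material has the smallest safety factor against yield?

In consistent units (E in GPa, α in ×10⁻⁶/K, σ_y in MPa):
  aluminum alloy: E = 73.08, α = 24.0, σ_y = 150.0 → σ = 312 MPa, n = 0.480
  CFRP laminate: E = 110.0, α = 0.989, σ_y = 640.0 → σ = 19.4 MPa, n = 33.0
  gray cast iron: E = 102.0, α = 11.2, σ_y = 121.3 → σ = 204 MPa, n = 0.594
  GFRP laminate: E = 32.90, α = 14.1, σ_y = 235.0 → σ = 82.3 MPa, n = 2.85
The minimum is aluminum alloy at n = 0.480.

aluminum alloy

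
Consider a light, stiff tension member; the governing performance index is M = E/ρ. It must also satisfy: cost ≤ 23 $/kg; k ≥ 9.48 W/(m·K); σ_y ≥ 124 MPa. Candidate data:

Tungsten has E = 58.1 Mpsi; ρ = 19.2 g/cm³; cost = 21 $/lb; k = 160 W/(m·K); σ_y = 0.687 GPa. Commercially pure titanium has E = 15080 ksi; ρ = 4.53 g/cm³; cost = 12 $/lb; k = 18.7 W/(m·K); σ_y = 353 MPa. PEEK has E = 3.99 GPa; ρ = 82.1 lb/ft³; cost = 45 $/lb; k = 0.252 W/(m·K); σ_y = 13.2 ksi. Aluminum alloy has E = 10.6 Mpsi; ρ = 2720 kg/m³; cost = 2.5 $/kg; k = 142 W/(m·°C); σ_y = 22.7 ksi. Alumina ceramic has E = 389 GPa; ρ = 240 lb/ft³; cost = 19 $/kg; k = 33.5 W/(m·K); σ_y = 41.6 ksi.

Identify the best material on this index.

Screen on constraints: cost ≤ 23 $/kg; k ≥ 9.48 W/(m·K); σ_y ≥ 124 MPa. Survivors: aluminum alloy, alumina ceramic.
After converting to SI:
  aluminum alloy: E = 73.08 GPa, ρ = 2720 kg/m³
  alumina ceramic: E = 389.0 GPa, ρ = 3844 kg/m³
  alumina ceramic: M = 101 MN·m/kg
  aluminum alloy: M = 26.9 MN·m/kg
The maximum is for alumina ceramic.

alumina ceramic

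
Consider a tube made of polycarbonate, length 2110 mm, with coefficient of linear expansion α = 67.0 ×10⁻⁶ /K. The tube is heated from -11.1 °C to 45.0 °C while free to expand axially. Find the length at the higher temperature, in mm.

2117.9 mm

ΔT = 45.0 − (-11.1) = 56.10 K.
ΔL = α·L₀·ΔT = 67.0×10⁻⁶ × 2110 mm × 56.10 K = 7.93 mm.
L = L₀ + ΔL = 2110 + 7.93 = 2117.9 mm.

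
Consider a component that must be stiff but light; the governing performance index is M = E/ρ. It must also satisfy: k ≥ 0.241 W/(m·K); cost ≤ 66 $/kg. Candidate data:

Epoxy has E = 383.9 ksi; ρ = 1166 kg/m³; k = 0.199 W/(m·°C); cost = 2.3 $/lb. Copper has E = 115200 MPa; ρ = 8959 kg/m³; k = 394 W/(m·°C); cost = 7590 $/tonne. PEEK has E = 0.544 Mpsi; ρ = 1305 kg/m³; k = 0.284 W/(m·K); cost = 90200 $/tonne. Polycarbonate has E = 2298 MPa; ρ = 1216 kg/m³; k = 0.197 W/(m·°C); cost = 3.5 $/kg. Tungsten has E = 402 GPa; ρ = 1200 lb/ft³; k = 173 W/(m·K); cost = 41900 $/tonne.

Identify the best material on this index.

Screen on constraints: k ≥ 0.241 W/(m·K); cost ≤ 66 $/kg. Survivors: copper, tungsten.
Normalizing units and computing the index:
  copper: E = 115.2 GPa, ρ = 8959 kg/m³
  tungsten: E = 402.0 GPa, ρ = 19220 kg/m³
  tungsten: M = 20.9 MN·m/kg
  copper: M = 12.9 MN·m/kg
Tungsten has the largest M.

tungsten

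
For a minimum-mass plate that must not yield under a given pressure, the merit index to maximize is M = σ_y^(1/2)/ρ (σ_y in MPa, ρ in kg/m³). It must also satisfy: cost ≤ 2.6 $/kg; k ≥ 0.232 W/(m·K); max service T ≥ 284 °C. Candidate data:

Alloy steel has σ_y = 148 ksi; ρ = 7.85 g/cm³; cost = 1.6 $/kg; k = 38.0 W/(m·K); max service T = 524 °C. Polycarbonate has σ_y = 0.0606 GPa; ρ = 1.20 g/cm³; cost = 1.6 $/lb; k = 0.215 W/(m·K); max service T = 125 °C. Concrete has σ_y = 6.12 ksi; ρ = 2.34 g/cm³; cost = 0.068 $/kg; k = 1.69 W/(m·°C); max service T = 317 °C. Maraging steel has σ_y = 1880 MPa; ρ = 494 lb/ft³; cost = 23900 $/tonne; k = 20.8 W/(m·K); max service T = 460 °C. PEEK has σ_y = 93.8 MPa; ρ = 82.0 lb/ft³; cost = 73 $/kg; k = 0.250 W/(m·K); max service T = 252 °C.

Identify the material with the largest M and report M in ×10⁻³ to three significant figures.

Screen on constraints: cost ≤ 2.6 $/kg; k ≥ 0.232 W/(m·K); max service T ≥ 284 °C. Survivors: alloy steel, concrete.
After converting to SI:
  alloy steel: σ_y = 1020 MPa, ρ = 7850 kg/m³
  concrete: σ_y = 42.20 MPa, ρ = 2340 kg/m³
  alloy steel: M = 4.07×10⁻³
  concrete: M = 2.78×10⁻³
The maximum is for alloy steel.

alloy steel, M = 4.07×10⁻³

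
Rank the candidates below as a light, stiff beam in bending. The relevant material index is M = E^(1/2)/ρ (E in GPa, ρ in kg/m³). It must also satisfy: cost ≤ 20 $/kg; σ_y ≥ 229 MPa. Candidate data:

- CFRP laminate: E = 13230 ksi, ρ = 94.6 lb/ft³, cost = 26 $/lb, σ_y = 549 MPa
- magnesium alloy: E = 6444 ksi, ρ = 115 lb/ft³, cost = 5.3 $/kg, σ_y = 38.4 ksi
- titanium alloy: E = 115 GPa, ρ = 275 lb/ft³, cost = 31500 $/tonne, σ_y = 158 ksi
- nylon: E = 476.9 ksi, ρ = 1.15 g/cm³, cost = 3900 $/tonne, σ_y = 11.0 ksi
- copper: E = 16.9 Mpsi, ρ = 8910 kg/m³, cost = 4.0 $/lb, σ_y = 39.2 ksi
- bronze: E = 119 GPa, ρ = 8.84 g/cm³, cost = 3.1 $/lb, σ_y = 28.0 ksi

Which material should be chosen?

Screen on constraints: cost ≤ 20 $/kg; σ_y ≥ 229 MPa. Survivors: magnesium alloy, copper.
In SI units:
  magnesium alloy: E = 44.43 GPa, ρ = 1842 kg/m³
  copper: E = 116.5 GPa, ρ = 8910 kg/m³
  magnesium alloy: M = 3.62×10⁻³
  copper: M = 1.21×10⁻³
Highest index: magnesium alloy.

magnesium alloy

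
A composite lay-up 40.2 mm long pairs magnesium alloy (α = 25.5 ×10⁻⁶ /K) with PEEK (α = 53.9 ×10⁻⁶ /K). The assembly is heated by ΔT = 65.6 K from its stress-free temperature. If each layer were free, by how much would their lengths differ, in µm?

74.9 µm

Δα = |25.5 − 53.9|×10⁻⁶/K = 28.4×10⁻⁶/K.
ΔL_mismatch = Δα·L·ΔT = 28.4×10⁻⁶ × 40.2 mm × 65.6 K = 74.9 µm.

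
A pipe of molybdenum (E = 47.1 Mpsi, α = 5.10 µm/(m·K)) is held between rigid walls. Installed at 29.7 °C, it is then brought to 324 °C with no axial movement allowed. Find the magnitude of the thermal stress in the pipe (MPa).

E = 47.1 Mpsi = 324.7 GPa.
ΔT = 294.3 K. Constrained thermal stress σ = E·α·ΔT = 324.7×10³ MPa × 5.10×10⁻⁶ × 294.3 = 487 MPa (compressive).

487 MPa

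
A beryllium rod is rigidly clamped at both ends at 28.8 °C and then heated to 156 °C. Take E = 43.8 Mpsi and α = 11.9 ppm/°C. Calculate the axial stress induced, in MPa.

E = 43.8 Mpsi = 302.0 GPa.
ΔT = 127.2 K. Constrained thermal stress σ = E·α·ΔT = 302.0×10³ MPa × 11.9×10⁻⁶ × 127.2 = 457 MPa (compressive).

457 MPa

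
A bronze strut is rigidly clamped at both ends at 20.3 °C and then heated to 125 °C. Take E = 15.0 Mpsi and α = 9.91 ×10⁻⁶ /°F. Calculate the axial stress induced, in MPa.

193 MPa

E = 15.0 Mpsi = 103.4 GPa.
α = 9.91×10⁻⁶/°F × 9/5 = 17.8×10⁻⁶/K.
ΔT = 104.7 K. Constrained thermal stress σ = E·α·ΔT = 103.4×10³ MPa × 17.8×10⁻⁶ × 104.7 = 193 MPa (compressive).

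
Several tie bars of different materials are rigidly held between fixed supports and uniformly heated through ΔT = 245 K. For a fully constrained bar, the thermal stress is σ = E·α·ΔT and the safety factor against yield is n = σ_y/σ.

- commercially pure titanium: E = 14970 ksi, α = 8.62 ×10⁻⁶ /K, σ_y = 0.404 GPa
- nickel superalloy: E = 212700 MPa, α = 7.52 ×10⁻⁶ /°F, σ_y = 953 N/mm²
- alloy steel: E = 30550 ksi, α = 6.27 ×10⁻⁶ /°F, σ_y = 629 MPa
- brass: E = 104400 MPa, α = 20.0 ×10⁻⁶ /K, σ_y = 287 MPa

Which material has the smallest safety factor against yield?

brass

In consistent units (E in GPa, α in ×10⁻⁶/K, σ_y in MPa):
  commercially pure titanium: E = 103.2, α = 8.62, σ_y = 404.0 → σ = 218 MPa, n = 1.85
  nickel superalloy: E = 212.7, α = 13.5, σ_y = 953.0 → σ = 705 MPa, n = 1.35
  alloy steel: E = 210.6, α = 11.3, σ_y = 629.0 → σ = 582 MPa, n = 1.08
  brass: E = 104.4, α = 20.0, σ_y = 287.0 → σ = 512 MPa, n = 0.561
The minimum is brass at n = 0.561.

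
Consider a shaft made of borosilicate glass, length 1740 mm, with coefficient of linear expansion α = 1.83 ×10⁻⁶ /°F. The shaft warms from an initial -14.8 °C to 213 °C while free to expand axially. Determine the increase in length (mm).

Convert α: 1.83×10⁻⁶/°F × (9/5) = 3.29×10⁻⁶/K.
ΔT = 213 − (-14.8) = 227.8 K.
ΔL = α·L₀·ΔT = 3.29×10⁻⁶ × 1740 mm × 227.8 K = 1.31 mm.

1.31 mm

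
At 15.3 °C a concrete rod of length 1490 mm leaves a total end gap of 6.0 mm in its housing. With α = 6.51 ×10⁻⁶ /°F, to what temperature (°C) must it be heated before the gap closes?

α = 6.51×10⁻⁶/°F × 9/5 = 11.7×10⁻⁶/K.
α·L₀·ΔT = 6.0 mm ⇒ ΔT = 6.0 / (11.7×10⁻⁶ × 1490.0) = 343.6 K.
T = 15.3 + 343.6 = 358.9 °C.

359 °C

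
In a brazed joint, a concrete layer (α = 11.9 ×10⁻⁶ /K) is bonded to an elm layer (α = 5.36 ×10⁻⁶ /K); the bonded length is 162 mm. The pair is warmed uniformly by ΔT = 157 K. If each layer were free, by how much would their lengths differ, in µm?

Δα = |11.9 − 5.36|×10⁻⁶/K = 6.54×10⁻⁶/K.
ΔL_mismatch = Δα·L·ΔT = 6.54×10⁻⁶ × 162.0 mm × 157.0 K = 166 µm.

166 µm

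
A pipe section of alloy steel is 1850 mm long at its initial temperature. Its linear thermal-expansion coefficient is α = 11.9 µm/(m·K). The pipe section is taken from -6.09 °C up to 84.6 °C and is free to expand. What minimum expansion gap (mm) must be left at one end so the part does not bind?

2.00 mm

ΔT = 84.6 − (-6.09) = 90.69 K.
ΔL = α·L₀·ΔT = 11.9×10⁻⁶ × 1850 mm × 90.69 K = 2.00 mm.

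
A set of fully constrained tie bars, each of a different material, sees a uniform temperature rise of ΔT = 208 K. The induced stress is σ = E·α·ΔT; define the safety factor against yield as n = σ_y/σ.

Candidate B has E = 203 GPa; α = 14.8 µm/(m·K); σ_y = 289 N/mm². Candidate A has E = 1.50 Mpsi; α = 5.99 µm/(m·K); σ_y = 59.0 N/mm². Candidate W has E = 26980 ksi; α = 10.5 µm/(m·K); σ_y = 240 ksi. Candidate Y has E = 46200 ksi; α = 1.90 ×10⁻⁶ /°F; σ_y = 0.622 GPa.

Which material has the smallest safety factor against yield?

Per material, after unit conversion:
  candidate B: E = 203.0, α = 14.8, σ_y = 289.0 → σ = 625 MPa, n = 0.462
  candidate A: E = 10.34, α = 5.99, σ_y = 59.00 → σ = 12.9 MPa, n = 4.58
  candidate W: E = 186.0, α = 10.5, σ_y = 1655 → σ = 406 MPa, n = 4.07
  candidate Y: E = 318.5, α = 3.42, σ_y = 622.0 → σ = 227 MPa, n = 2.74
The minimum is candidate B at n = 0.462.

candidate B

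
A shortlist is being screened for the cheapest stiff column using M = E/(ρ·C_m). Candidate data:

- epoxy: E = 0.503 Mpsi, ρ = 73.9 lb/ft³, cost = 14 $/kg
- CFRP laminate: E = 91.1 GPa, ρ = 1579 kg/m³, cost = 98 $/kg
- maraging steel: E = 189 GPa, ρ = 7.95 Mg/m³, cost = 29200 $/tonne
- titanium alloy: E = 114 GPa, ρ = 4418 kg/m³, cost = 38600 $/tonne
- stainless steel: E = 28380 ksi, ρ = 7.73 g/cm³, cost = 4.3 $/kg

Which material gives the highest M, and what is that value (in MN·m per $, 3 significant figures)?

In SI units:
  epoxy: E = 3.468 GPa, ρ = 1184 kg/m³, cost = 14.00 $/kg
  CFRP laminate: E = 91.10 GPa, ρ = 1579 kg/m³, cost = 98.00 $/kg
  maraging steel: E = 189.0 GPa, ρ = 7950 kg/m³, cost = 29.20 $/kg
  titanium alloy: E = 114.0 GPa, ρ = 4418 kg/m³, cost = 38.60 $/kg
  stainless steel: E = 195.7 GPa, ρ = 7730 kg/m³, cost = 4.300 $/kg
  stainless steel: M = 5.89 MN·m per $
  maraging steel: M = 0.814 MN·m per $
  titanium alloy: M = 0.668 MN·m per $
  CFRP laminate: M = 0.589 MN·m per $
  epoxy: M = 0.209 MN·m per $
The maximum is for stainless steel.

stainless steel, M = 5.89 MN·m per $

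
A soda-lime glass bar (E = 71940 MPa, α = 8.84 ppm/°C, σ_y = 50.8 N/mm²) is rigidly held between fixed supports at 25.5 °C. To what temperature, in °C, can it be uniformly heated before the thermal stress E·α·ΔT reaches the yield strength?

105 °C

E = 71940 MPa = 71.94 GPa.
σ_y = 50.8 N/mm² = 50.80 MPa.
E·α·ΔT = 50.80 MPa ⇒ ΔT = 50.80 / (71.94×10³ × 8.84×10⁻⁶) = 79.88 K.
T = 25.5 + 79.88 = 105.4 °C.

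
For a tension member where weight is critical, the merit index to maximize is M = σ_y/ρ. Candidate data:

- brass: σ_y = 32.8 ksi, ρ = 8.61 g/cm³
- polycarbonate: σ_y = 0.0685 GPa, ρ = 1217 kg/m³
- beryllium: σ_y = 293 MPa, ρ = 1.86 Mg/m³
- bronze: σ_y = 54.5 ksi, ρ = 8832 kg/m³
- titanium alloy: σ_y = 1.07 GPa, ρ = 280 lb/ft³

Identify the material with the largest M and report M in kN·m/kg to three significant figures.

Convert each candidate to consistent units, then evaluate M:
  brass: σ_y = 226.1 MPa, ρ = 8610 kg/m³
  polycarbonate: σ_y = 68.50 MPa, ρ = 1217 kg/m³
  beryllium: σ_y = 293.0 MPa, ρ = 1860 kg/m³
  bronze: σ_y = 375.8 MPa, ρ = 8832 kg/m³
  titanium alloy: σ_y = 1070 MPa, ρ = 4485 kg/m³
  titanium alloy: M = 239 kN·m/kg
  beryllium: M = 158 kN·m/kg
  polycarbonate: M = 56.3 kN·m/kg
  bronze: M = 42.5 kN·m/kg
  brass: M = 26.3 kN·m/kg
The maximum is for titanium alloy.

titanium alloy, M = 239 kN·m/kg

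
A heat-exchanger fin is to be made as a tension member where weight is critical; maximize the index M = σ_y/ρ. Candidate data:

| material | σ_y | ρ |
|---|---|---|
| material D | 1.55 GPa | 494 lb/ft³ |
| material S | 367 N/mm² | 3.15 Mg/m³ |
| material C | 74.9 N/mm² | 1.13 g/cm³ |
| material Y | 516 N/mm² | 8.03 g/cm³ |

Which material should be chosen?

After converting to SI:
  material D: σ_y = 1550 MPa, ρ = 7913 kg/m³
  material S: σ_y = 367.0 MPa, ρ = 3150 kg/m³
  material C: σ_y = 74.90 MPa, ρ = 1130 kg/m³
  material Y: σ_y = 516.0 MPa, ρ = 8030 kg/m³
  material D: M = 196 kN·m/kg
  material S: M = 117 kN·m/kg
  material C: M = 66.3 kN·m/kg
  material Y: M = 64.3 kN·m/kg
Material D ranks first.

material D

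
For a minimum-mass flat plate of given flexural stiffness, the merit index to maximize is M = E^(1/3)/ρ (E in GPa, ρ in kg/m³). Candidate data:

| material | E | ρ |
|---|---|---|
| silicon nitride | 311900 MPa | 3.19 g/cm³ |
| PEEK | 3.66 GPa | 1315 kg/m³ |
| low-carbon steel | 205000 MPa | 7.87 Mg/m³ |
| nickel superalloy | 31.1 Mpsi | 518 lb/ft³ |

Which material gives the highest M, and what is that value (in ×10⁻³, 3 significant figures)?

Convert each candidate to consistent units, then evaluate M:
  silicon nitride: E = 311.9 GPa, ρ = 3190 kg/m³
  PEEK: E = 3.660 GPa, ρ = 1315 kg/m³
  low-carbon steel: E = 205.0 GPa, ρ = 7870 kg/m³
  nickel superalloy: E = 214.4 GPa, ρ = 8298 kg/m³
  silicon nitride: M = 2.13×10⁻³
  PEEK: M = 1.17×10⁻³
  low-carbon steel: M = 0.749×10⁻³
  nickel superalloy: M = 0.721×10⁻³
Highest index: silicon nitride.

silicon nitride, M = 2.13×10⁻³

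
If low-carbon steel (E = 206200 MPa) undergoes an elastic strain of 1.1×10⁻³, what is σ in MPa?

E = 206200 MPa = 206.2 GPa.
σ = E·ε = 206200 MPa × 1.1×10⁻³ = 227 MPa.

227 MPa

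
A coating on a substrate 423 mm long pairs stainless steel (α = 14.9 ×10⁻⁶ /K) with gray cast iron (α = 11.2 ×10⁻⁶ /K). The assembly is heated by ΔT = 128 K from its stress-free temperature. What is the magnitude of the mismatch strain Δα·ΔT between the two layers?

4.74×10⁻⁴

Δα = |14.9 − 11.2|×10⁻⁶/K = 3.70×10⁻⁶/K.
Mismatch strain = Δα·ΔT = 3.70×10⁻⁶ × 128.0 = 4.74×10⁻⁴.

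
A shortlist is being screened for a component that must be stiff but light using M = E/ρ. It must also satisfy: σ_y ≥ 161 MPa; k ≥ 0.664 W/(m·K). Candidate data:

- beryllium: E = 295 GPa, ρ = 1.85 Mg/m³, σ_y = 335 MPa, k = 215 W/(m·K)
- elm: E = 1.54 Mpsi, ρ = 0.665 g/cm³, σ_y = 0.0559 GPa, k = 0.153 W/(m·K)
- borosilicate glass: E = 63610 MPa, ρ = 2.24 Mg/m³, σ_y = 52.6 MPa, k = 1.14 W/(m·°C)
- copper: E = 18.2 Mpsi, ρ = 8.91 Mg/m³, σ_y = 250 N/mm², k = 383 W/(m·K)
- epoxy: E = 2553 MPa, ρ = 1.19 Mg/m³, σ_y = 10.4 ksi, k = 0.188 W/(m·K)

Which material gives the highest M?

Screen on constraints: σ_y ≥ 161 MPa; k ≥ 0.664 W/(m·K). Survivors: beryllium, copper.
In SI units:
  beryllium: E = 295.0 GPa, ρ = 1850 kg/m³
  copper: E = 125.5 GPa, ρ = 8910 kg/m³
  beryllium: M = 159 MN·m/kg
  copper: M = 14.1 MN·m/kg
Highest index: beryllium.

beryllium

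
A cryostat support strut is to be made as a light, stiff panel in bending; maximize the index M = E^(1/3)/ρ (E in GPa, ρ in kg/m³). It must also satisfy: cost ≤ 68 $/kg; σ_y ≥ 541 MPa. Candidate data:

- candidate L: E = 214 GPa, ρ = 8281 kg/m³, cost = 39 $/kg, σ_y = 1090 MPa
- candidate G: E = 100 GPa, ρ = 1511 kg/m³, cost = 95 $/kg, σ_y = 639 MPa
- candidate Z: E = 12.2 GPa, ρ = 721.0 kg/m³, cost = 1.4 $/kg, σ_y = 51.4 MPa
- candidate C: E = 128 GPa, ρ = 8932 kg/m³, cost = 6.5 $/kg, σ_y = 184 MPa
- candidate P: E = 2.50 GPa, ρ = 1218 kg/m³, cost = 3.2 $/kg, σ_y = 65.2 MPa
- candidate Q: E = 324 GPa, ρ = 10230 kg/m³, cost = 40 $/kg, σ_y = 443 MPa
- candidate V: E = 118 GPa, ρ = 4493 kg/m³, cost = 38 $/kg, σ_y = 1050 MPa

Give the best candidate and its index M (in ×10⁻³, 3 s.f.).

Screen on constraints: cost ≤ 68 $/kg; σ_y ≥ 541 MPa. Survivors: candidate L, candidate V.
Computing M directly (units already consistent):
  candidate V: M = 1.09×10⁻³
  candidate L: M = 0.722×10⁻³
Candidate V ranks first.

candidate V, M = 1.09×10⁻³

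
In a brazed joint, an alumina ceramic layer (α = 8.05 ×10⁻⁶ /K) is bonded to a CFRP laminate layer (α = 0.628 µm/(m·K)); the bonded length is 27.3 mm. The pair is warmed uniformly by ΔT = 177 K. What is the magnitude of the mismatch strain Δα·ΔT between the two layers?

Δα = |8.05 − 0.628|×10⁻⁶/K = 7.42×10⁻⁶/K.
Mismatch strain = Δα·ΔT = 7.42×10⁻⁶ × 177.0 = 1.31×10⁻³.

1.31×10⁻³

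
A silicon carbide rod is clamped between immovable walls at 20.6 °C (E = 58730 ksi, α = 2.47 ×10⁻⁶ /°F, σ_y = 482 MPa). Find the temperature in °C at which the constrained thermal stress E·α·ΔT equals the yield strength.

E = 58730 ksi = 404.9 GPa.
α = 2.47×10⁻⁶/°F × 9/5 = 4.45×10⁻⁶/K.
E·α·ΔT = 482.0 MPa ⇒ ΔT = 482.0 / (404.9×10³ × 4.45×10⁻⁶) = 267.7 K.
T = 20.6 + 267.7 = 288.3 °C.

288 °C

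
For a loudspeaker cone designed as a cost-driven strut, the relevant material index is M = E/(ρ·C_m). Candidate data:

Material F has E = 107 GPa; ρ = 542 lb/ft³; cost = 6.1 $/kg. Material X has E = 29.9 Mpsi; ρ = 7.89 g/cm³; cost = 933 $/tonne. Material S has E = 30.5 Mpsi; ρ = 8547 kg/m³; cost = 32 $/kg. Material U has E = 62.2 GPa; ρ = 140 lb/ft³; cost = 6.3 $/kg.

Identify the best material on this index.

Convert each candidate to consistent units, then evaluate M:
  material F: E = 107.0 GPa, ρ = 8682 kg/m³, cost = 6.100 $/kg
  material X: E = 206.2 GPa, ρ = 7890 kg/m³, cost = 0.9330 $/kg
  material S: E = 210.3 GPa, ρ = 8547 kg/m³, cost = 32.00 $/kg
  material U: E = 62.20 GPa, ρ = 2243 kg/m³, cost = 6.300 $/kg
  material X: M = 28.0 MN·m per $
  material U: M = 4.40 MN·m per $
  material F: M = 2.02 MN·m per $
  material S: M = 0.769 MN·m per $
Material X ranks first.

material X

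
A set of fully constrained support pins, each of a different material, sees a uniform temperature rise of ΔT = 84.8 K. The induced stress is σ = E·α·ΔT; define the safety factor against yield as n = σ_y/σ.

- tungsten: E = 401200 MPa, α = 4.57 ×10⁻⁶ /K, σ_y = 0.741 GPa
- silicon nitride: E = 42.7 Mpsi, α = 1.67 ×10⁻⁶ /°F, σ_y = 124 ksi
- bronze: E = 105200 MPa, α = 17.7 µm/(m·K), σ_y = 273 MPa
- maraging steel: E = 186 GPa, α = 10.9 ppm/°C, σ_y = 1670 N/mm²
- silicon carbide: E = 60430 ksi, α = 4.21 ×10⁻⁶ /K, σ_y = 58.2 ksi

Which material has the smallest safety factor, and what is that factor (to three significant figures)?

bronze, n = 1.73

In consistent units (E in GPa, α in ×10⁻⁶/K, σ_y in MPa):
  tungsten: E = 401.2, α = 4.57, σ_y = 741.0 → σ = 155 MPa, n = 4.77
  silicon nitride: E = 294.4, α = 3.01, σ_y = 855.0 → σ = 75.0 MPa, n = 11.4
  bronze: E = 105.2, α = 17.7, σ_y = 273.0 → σ = 158 MPa, n = 1.73
  maraging steel: E = 186.0, α = 10.9, σ_y = 1670 → σ = 172 MPa, n = 9.71
  silicon carbide: E = 416.7, α = 4.21, σ_y = 401.3 → σ = 149 MPa, n = 2.70
Bronze has the lowest safety factor, n = 1.73.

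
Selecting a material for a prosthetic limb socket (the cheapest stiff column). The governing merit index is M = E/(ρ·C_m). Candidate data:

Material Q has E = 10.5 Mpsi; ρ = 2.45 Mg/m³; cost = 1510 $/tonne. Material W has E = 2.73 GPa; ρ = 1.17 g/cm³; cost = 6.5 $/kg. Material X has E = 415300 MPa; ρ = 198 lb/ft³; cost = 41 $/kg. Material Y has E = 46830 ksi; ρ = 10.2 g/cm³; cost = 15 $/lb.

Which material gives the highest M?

material Q

Convert each candidate to consistent units, then evaluate M:
  material Q: E = 72.39 GPa, ρ = 2450 kg/m³, cost = 1.510 $/kg
  material W: E = 2.730 GPa, ρ = 1170 kg/m³, cost = 6.500 $/kg
  material X: E = 415.3 GPa, ρ = 3172 kg/m³, cost = 41.00 $/kg
  material Y: E = 322.9 GPa, ρ = 10200 kg/m³, cost = 33.07 $/kg
  material Q: M = 19.6 MN·m per $
  material X: M = 3.19 MN·m per $
  material Y: M = 0.957 MN·m per $
  material W: M = 0.359 MN·m per $
Highest index: material Q.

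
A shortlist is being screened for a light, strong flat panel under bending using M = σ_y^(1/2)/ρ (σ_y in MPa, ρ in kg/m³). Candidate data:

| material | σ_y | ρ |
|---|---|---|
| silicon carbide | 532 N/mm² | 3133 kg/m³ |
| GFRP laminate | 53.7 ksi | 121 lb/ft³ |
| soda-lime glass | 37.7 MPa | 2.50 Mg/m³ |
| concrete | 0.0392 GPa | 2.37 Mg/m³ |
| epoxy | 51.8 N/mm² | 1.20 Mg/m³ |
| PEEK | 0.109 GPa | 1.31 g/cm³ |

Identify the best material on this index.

Normalizing units and computing the index:
  silicon carbide: σ_y = 532.0 MPa, ρ = 3133 kg/m³
  GFRP laminate: σ_y = 370.2 MPa, ρ = 1938 kg/m³
  soda-lime glass: σ_y = 37.70 MPa, ρ = 2500 kg/m³
  concrete: σ_y = 39.20 MPa, ρ = 2370 kg/m³
  epoxy: σ_y = 51.80 MPa, ρ = 1200 kg/m³
  PEEK: σ_y = 109.0 MPa, ρ = 1310 kg/m³
  GFRP laminate: M = 9.93×10⁻³
  PEEK: M = 7.97×10⁻³
  silicon carbide: M = 7.36×10⁻³
  epoxy: M = 6.00×10⁻³
  concrete: M = 2.64×10⁻³
  soda-lime glass: M = 2.46×10⁻³
GFRP laminate ranks first.

GFRP laminate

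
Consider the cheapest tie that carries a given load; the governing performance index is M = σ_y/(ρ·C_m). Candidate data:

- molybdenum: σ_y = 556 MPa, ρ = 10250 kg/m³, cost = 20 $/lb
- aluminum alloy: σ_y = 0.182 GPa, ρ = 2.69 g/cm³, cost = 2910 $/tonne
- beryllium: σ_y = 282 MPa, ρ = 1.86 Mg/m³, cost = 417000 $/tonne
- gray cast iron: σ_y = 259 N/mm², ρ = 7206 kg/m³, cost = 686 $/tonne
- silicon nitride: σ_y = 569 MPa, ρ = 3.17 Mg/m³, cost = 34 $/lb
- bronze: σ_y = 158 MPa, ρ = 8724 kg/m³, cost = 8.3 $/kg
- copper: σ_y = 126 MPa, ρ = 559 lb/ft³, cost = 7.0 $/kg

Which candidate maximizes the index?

gray cast iron

Putting every candidate on a common basis:
  molybdenum: σ_y = 556.0 MPa, ρ = 10250 kg/m³, cost = 44.09 $/kg
  aluminum alloy: σ_y = 182.0 MPa, ρ = 2690 kg/m³, cost = 2.910 $/kg
  beryllium: σ_y = 282.0 MPa, ρ = 1860 kg/m³, cost = 417.0 $/kg
  gray cast iron: σ_y = 259.0 MPa, ρ = 7206 kg/m³, cost = 0.6860 $/kg
  silicon nitride: σ_y = 569.0 MPa, ρ = 3170 kg/m³, cost = 74.96 $/kg
  bronze: σ_y = 158.0 MPa, ρ = 8724 kg/m³, cost = 8.300 $/kg
  copper: σ_y = 126.0 MPa, ρ = 8954 kg/m³, cost = 7.000 $/kg
  gray cast iron: M = 52.4 kN·m per $
  aluminum alloy: M = 23.3 kN·m per $
  silicon nitride: M = 2.39 kN·m per $
  bronze: M = 2.18 kN·m per $
  copper: M = 2.01 kN·m per $
  molybdenum: M = 1.23 kN·m per $
  beryllium: M = 0.364 kN·m per $
Highest index: gray cast iron.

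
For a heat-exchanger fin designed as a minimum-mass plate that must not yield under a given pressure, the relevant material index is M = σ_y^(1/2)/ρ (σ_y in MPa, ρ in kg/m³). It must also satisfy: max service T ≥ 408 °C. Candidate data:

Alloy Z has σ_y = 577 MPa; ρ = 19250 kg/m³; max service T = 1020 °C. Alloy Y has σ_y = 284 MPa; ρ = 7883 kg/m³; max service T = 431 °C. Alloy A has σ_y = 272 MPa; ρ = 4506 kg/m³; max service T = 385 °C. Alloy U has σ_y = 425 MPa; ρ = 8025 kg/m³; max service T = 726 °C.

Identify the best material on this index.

Screen on constraints: max service T ≥ 408 °C. Survivors: alloy Z, alloy Y, alloy U.
Computing M directly (units already consistent):
  alloy U: M = 2.57×10⁻³
  alloy Y: M = 2.14×10⁻³
  alloy Z: M = 1.25×10⁻³
Highest index: alloy U.

alloy U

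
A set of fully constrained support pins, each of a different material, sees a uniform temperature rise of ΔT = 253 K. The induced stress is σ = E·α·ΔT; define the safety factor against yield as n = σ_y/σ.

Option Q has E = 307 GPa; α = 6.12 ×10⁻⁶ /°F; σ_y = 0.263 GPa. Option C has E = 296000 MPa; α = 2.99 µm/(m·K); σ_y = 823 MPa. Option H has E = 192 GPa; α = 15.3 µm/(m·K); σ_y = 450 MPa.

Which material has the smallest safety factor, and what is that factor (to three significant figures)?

option Q, n = 0.307

Converting E to GPa, α to ×10⁻⁶/K, σ_y to MPa, then σ and n for each:
  option Q: E = 307.0, α = 11.0, σ_y = 263.0 → σ = 856 MPa, n = 0.307
  option C: E = 296.0, α = 2.99, σ_y = 823.0 → σ = 224 MPa, n = 3.68
  option H: E = 192.0, α = 15.3, σ_y = 450.0 → σ = 743 MPa, n = 0.605
Smallest n: option Q with n = 0.307.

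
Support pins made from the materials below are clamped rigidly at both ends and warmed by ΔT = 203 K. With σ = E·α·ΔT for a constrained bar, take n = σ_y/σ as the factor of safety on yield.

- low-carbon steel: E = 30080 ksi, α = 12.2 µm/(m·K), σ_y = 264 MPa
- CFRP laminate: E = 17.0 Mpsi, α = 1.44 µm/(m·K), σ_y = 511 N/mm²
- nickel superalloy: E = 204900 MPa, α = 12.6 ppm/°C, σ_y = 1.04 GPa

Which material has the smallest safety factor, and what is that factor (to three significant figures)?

low-carbon steel, n = 0.514

Per material, after unit conversion:
  low-carbon steel: E = 207.4, α = 12.2, σ_y = 264.0 → σ = 514 MPa, n = 0.514
  CFRP laminate: E = 117.2, α = 1.44, σ_y = 511.0 → σ = 34.3 MPa, n = 14.9
  nickel superalloy: E = 204.9, α = 12.6, σ_y = 1040 → σ = 524 MPa, n = 1.98
Smallest n: low-carbon steel with n = 0.514.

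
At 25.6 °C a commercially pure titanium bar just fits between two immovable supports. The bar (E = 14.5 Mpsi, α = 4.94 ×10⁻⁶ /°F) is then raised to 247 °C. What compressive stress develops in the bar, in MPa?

E = 14.5 Mpsi = 99.97 GPa.
α = 4.94×10⁻⁶/°F × 9/5 = 8.89×10⁻⁶/K.
ΔT = 221.4 K. Constrained thermal stress σ = E·α·ΔT = 99.97×10³ MPa × 8.89×10⁻⁶ × 221.4 = 197 MPa (compressive).

197 MPa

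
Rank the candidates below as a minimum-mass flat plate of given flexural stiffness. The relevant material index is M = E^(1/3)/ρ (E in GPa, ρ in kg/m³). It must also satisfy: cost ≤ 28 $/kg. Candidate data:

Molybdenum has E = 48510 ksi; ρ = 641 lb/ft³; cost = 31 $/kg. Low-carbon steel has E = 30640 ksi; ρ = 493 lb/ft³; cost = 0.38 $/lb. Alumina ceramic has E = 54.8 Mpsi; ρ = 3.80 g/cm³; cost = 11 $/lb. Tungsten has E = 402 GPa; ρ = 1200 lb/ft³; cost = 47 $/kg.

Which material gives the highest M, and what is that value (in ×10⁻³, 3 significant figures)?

Screen on constraints: cost ≤ 28 $/kg. Survivors: low-carbon steel, alumina ceramic.
Putting every candidate on a common basis:
  low-carbon steel: E = 211.3 GPa, ρ = 7897 kg/m³
  alumina ceramic: E = 377.8 GPa, ρ = 3800 kg/m³
  alumina ceramic: M = 1.90×10⁻³
  low-carbon steel: M = 0.754×10⁻³
Alumina ceramic ranks first.

alumina ceramic, M = 1.90×10⁻³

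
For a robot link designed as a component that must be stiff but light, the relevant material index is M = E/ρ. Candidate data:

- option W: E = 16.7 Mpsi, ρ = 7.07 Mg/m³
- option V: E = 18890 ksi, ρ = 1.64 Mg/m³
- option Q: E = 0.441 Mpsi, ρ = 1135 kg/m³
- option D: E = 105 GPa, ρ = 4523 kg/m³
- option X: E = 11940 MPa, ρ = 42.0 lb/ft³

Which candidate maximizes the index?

Convert each candidate to consistent units, then evaluate M:
  option W: E = 115.1 GPa, ρ = 7070 kg/m³
  option V: E = 130.2 GPa, ρ = 1640 kg/m³
  option Q: E = 3.041 GPa, ρ = 1135 kg/m³
  option D: E = 105.0 GPa, ρ = 4523 kg/m³
  option X: E = 11.94 GPa, ρ = 672.8 kg/m³
  option V: M = 79.4 MN·m/kg
  option D: M = 23.2 MN·m/kg
  option X: M = 17.7 MN·m/kg
  option W: M = 16.3 MN·m/kg
  option Q: M = 2.68 MN·m/kg
Option V has the largest M.

option V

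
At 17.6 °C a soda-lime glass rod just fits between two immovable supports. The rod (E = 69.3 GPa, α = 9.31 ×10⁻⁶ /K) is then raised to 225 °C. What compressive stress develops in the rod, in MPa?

ΔT = 207.4 K. Constrained thermal stress σ = E·α·ΔT = 69.30×10³ MPa × 9.31×10⁻⁶ × 207.4 = 134 MPa (compressive).

134 MPa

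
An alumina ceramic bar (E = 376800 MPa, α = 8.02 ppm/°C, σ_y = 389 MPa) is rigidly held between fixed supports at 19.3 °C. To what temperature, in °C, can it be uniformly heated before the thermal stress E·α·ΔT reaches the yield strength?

148 °C

E = 376800 MPa = 376.8 GPa.
E·α·ΔT = 389.0 MPa ⇒ ΔT = 389.0 / (376.8×10³ × 8.02×10⁻⁶) = 128.7 K.
T = 19.3 + 128.7 = 148.0 °C.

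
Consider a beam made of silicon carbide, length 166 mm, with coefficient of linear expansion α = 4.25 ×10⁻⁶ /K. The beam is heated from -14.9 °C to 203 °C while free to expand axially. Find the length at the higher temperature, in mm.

ΔT = 203 − (-14.9) = 217.9 K.
ΔL = α·L₀·ΔT = 4.25×10⁻⁶ × 166 mm × 217.9 K = 0.154 mm.
L = L₀ + ΔL = 166 + 0.154 = 166.15 mm.

166.15 mm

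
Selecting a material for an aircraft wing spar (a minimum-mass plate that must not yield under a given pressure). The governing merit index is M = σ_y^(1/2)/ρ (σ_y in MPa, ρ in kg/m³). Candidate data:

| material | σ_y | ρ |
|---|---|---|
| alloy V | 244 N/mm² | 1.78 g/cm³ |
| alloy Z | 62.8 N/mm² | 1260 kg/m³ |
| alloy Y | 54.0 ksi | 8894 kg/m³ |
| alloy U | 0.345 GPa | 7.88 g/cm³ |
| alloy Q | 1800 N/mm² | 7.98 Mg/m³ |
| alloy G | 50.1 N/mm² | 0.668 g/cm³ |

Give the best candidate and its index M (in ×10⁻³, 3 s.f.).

alloy G, M = 10.6×10⁻³

Normalizing units and computing the index:
  alloy V: σ_y = 244.0 MPa, ρ = 1780 kg/m³
  alloy Z: σ_y = 62.80 MPa, ρ = 1260 kg/m³
  alloy Y: σ_y = 372.3 MPa, ρ = 8894 kg/m³
  alloy U: σ_y = 345.0 MPa, ρ = 7880 kg/m³
  alloy Q: σ_y = 1800 MPa, ρ = 7980 kg/m³
  alloy G: σ_y = 50.10 MPa, ρ = 668.0 kg/m³
  alloy G: M = 10.6×10⁻³
  alloy V: M = 8.78×10⁻³
  alloy Z: M = 6.29×10⁻³
  alloy Q: M = 5.32×10⁻³
  alloy U: M = 2.36×10⁻³
  alloy Y: M = 2.17×10⁻³
The maximum is for alloy G.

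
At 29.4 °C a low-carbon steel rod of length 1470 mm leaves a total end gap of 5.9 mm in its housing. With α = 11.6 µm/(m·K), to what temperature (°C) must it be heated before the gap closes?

375 °C

α·L₀·ΔT = 5.9 mm ⇒ ΔT = 5.9 / (11.6×10⁻⁶ × 1470.0) = 346.0 K.
T = 29.4 + 346.0 = 375.4 °C.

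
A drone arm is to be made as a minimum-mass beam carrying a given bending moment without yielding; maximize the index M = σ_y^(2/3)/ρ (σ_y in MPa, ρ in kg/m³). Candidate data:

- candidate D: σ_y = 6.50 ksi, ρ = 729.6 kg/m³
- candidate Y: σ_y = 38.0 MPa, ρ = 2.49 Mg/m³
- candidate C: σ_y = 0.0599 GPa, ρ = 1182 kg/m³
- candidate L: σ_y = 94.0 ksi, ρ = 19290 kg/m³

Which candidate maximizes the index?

candidate D

Normalizing units and computing the index:
  candidate D: σ_y = 44.82 MPa, ρ = 729.6 kg/m³
  candidate Y: σ_y = 38.00 MPa, ρ = 2490 kg/m³
  candidate C: σ_y = 59.90 MPa, ρ = 1182 kg/m³
  candidate L: σ_y = 648.1 MPa, ρ = 19290 kg/m³
  candidate D: M = 17.3×10⁻³
  candidate C: M = 13.0×10⁻³
  candidate Y: M = 4.54×10⁻³
  candidate L: M = 3.88×10⁻³
The maximum is for candidate D.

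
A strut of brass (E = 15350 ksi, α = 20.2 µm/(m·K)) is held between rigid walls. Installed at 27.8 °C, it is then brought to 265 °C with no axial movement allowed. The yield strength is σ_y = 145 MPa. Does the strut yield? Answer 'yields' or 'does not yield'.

yields

E = 15350 ksi = 105.8 GPa.
ΔT = 237.2 K. Constrained thermal stress σ = E·α·ΔT = 105.8×10³ MPa × 20.2×10⁻⁶ × 237.2 = 507 MPa (compressive).
Compare to σ_y = 145 MPa: σ ≥ σ_y, so it yields.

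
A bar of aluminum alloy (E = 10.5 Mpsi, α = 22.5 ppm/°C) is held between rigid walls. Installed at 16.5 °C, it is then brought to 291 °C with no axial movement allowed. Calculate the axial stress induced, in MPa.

447 MPa

E = 10.5 Mpsi = 72.39 GPa.
ΔT = 274.5 K. Constrained thermal stress σ = E·α·ΔT = 72.39×10³ MPa × 22.5×10⁻⁶ × 274.5 = 447 MPa (compressive).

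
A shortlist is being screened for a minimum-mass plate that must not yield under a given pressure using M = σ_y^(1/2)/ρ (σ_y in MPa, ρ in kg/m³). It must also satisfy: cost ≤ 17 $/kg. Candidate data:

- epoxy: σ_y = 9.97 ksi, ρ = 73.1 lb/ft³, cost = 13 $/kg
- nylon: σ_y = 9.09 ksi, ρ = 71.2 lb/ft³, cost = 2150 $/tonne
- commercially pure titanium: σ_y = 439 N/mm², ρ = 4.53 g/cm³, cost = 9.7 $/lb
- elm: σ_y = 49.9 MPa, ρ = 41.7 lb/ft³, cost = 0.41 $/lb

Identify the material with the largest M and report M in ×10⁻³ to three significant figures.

Screen on constraints: cost ≤ 17 $/kg. Survivors: epoxy, nylon, elm.
Normalizing units and computing the index:
  epoxy: σ_y = 68.74 MPa, ρ = 1171 kg/m³
  nylon: σ_y = 62.67 MPa, ρ = 1141 kg/m³
  elm: σ_y = 49.90 MPa, ρ = 668.0 kg/m³
  elm: M = 10.6×10⁻³
  epoxy: M = 7.08×10⁻³
  nylon: M = 6.94×10⁻³
The maximum is for elm.

elm, M = 10.6×10⁻³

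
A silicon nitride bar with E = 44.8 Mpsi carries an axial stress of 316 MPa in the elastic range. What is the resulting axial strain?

E = 44.8 Mpsi = 308.9 GPa = 308900 MPa.
ε = σ/E = 316 / 308900 = 1.02×10⁻³.

1.02×10⁻³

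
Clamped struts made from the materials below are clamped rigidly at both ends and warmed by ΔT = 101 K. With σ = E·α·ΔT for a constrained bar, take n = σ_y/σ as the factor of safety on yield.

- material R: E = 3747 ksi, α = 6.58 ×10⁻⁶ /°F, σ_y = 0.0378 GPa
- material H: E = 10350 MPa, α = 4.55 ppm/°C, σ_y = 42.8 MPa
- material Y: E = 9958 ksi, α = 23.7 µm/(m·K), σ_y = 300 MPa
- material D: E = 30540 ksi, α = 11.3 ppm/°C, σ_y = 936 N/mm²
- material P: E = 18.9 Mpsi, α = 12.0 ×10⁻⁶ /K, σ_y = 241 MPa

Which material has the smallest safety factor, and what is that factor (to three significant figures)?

material R, n = 1.22

Per material, after unit conversion:
  material R: E = 25.83, α = 11.8, σ_y = 37.80 → σ = 30.9 MPa, n = 1.22
  material H: E = 10.35, α = 4.55, σ_y = 42.80 → σ = 4.76 MPa, n = 9.00
  material Y: E = 68.66, α = 23.7, σ_y = 300.0 → σ = 164 MPa, n = 1.83
  material D: E = 210.6, α = 11.3, σ_y = 936.0 → σ = 240 MPa, n = 3.89
  material P: E = 130.3, α = 12.0, σ_y = 241.0 → σ = 158 MPa, n = 1.53
The minimum is material R at n = 1.22.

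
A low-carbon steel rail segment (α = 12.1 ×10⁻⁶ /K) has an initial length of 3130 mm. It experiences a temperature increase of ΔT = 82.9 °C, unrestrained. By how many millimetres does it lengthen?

3.14 mm

ΔL = α·L₀·ΔT = 12.1×10⁻⁶ × 3130 mm × 82.90 K = 3.14 mm.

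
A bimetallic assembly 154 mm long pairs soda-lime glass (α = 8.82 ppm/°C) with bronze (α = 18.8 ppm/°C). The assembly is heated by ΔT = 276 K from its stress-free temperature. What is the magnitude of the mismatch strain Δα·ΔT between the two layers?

2.75×10⁻³

Δα = |8.82 − 18.8|×10⁻⁶/K = 9.98×10⁻⁶/K.
Mismatch strain = Δα·ΔT = 9.98×10⁻⁶ × 276.0 = 2.75×10⁻³.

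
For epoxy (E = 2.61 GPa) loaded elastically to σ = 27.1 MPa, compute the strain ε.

ε = σ/E = 27.1 / 2610 = 0.0104.

0.0104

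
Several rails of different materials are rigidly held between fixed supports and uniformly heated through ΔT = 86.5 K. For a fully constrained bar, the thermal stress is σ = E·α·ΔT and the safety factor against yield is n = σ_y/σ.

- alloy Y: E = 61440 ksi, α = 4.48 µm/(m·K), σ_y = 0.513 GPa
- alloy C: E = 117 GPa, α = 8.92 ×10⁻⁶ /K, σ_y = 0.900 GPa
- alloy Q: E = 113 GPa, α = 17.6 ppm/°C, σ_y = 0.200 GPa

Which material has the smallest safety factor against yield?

With everything in SI (GPa, ×10⁻⁶/K, MPa):
  alloy Y: E = 423.6, α = 4.48, σ_y = 513.0 → σ = 164 MPa, n = 3.13
  alloy C: E = 117.0, α = 8.92, σ_y = 900.0 → σ = 90.3 MPa, n = 9.97
  alloy Q: E = 113.0, α = 17.6, σ_y = 200.0 → σ = 172 MPa, n = 1.16
Alloy Q has the lowest safety factor, n = 1.16.

alloy Q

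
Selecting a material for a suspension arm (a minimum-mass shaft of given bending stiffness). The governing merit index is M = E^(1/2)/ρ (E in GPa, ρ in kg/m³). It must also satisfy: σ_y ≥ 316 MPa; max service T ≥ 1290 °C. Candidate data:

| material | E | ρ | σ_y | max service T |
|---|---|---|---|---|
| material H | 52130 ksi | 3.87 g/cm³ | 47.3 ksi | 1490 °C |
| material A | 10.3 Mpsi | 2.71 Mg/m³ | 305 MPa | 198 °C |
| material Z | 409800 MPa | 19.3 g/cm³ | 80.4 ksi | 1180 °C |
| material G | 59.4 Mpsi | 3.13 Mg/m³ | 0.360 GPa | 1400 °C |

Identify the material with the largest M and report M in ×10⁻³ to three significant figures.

material G, M = 6.47×10⁻³

Screen on constraints: σ_y ≥ 316 MPa; max service T ≥ 1290 °C. Survivors: material H, material G.
Putting every candidate on a common basis:
  material H: E = 359.4 GPa, ρ = 3870 kg/m³
  material G: E = 409.5 GPa, ρ = 3130 kg/m³
  material G: M = 6.47×10⁻³
  material H: M = 4.90×10⁻³
Material G ranks first.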